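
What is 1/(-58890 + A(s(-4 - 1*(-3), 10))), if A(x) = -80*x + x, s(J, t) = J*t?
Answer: -1/58100 ≈ -1.7212e-5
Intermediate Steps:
A(x) = -79*x
1/(-58890 + A(s(-4 - 1*(-3), 10))) = 1/(-58890 - 79*(-4 - 1*(-3))*10) = 1/(-58890 - 79*(-4 + 3)*10) = 1/(-58890 - (-79)*10) = 1/(-58890 - 79*(-10)) = 1/(-58890 + 790) = 1/(-58100) = -1/58100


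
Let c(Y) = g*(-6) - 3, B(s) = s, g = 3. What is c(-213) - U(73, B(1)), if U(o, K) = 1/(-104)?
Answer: -2183/104 ≈ -20.990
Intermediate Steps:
U(o, K) = -1/104
c(Y) = -21 (c(Y) = 3*(-6) - 3 = -18 - 3 = -21)
c(-213) - U(73, B(1)) = -21 - 1*(-1/104) = -21 + 1/104 = -2183/104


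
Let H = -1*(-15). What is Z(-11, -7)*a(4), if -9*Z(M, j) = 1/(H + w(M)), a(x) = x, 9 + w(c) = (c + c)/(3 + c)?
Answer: -16/315 ≈ -0.050794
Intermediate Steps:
w(c) = -9 + 2*c/(3 + c) (w(c) = -9 + (c + c)/(3 + c) = -9 + (2*c)/(3 + c) = -9 + 2*c/(3 + c))
H = 15
Z(M, j) = -1/(9*(15 + (-27 - 7*M)/(3 + M)))
Z(-11, -7)*a(4) = ((-3 - 1*(-11))/(18*(9 + 4*(-11))))*4 = ((-3 + 11)/(18*(9 - 44)))*4 = ((1/18)*8/(-35))*4 = ((1/18)*(-1/35)*8)*4 = -4/315*4 = -16/315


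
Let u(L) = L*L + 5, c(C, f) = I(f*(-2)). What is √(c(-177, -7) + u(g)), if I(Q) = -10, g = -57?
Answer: 2*√811 ≈ 56.956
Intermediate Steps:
c(C, f) = -10
u(L) = 5 + L² (u(L) = L² + 5 = 5 + L²)
√(c(-177, -7) + u(g)) = √(-10 + (5 + (-57)²)) = √(-10 + (5 + 3249)) = √(-10 + 3254) = √3244 = 2*√811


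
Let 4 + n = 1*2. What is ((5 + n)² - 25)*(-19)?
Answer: 304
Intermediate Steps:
n = -2 (n = -4 + 1*2 = -4 + 2 = -2)
((5 + n)² - 25)*(-19) = ((5 - 2)² - 25)*(-19) = (3² - 25)*(-19) = (9 - 25)*(-19) = -16*(-19) = 304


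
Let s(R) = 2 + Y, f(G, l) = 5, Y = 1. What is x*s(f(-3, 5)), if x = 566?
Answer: 1698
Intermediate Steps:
s(R) = 3 (s(R) = 2 + 1 = 3)
x*s(f(-3, 5)) = 566*3 = 1698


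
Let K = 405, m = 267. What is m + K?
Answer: 672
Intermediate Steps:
m + K = 267 + 405 = 672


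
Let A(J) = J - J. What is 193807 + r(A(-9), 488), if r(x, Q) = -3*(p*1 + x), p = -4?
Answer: 193819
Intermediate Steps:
A(J) = 0
r(x, Q) = 12 - 3*x (r(x, Q) = -3*(-4*1 + x) = -3*(-4 + x) = 12 - 3*x)
193807 + r(A(-9), 488) = 193807 + (12 - 3*0) = 193807 + (12 + 0) = 193807 + 12 = 193819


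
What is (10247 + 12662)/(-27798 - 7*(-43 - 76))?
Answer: -22909/26965 ≈ -0.84958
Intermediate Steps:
(10247 + 12662)/(-27798 - 7*(-43 - 76)) = 22909/(-27798 - 7*(-119)) = 22909/(-27798 + 833) = 22909/(-26965) = 22909*(-1/26965) = -22909/26965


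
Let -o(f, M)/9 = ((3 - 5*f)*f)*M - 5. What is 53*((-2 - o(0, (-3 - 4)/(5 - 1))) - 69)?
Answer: -6148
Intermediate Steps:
o(f, M) = 45 - 9*M*f*(3 - 5*f) (o(f, M) = -9*(((3 - 5*f)*f)*M - 5) = -9*((f*(3 - 5*f))*M - 5) = -9*(M*f*(3 - 5*f) - 5) = -9*(-5 + M*f*(3 - 5*f)) = 45 - 9*M*f*(3 - 5*f))
53*((-2 - o(0, (-3 - 4)/(5 - 1))) - 69) = 53*((-2 - (45 - 27*(-3 - 4)/(5 - 1)*0 + 45*((-3 - 4)/(5 - 1))*0²)) - 69) = 53*((-2 - (45 - 27*(-7/4)*0 + 45*(-7/4)*0)) - 69) = 53*((-2 - (45 + 0 + 0)) - 69) = 53*((-2 - 1*45) - 69) = 53*((-2 - 45) - 69) = 53*(-47 - 69) = 53*(-116) = -6148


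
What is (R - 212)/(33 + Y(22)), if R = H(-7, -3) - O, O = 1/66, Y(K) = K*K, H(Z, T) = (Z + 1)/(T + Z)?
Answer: -69767/170610 ≈ -0.40893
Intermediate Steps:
H(Z, T) = (1 + Z)/(T + Z)
Y(K) = K²
O = 1/66 ≈ 0.015152
R = 193/330 (R = (1 - 7)/(-3 - 7) - 1*1/66 = -6/(-10) - 1/66 = -⅒*(-6) - 1/66 = ⅗ - 1/66 = 193/330 ≈ 0.58485)
(R - 212)/(33 + Y(22)) = (193/330 - 212)/(33 + 22²) = -69767/(330*(33 + 484)) = -69767/330/517 = -69767/330*1/517 = -69767/170610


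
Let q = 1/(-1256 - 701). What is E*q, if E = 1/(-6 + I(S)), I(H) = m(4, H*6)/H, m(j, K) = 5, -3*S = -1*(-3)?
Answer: 1/21527 ≈ 4.6453e-5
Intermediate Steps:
S = -1 (S = -(-1)*(-3)/3 = -1/3*3 = -1)
I(H) = 5/H
q = -1/1957 (q = 1/(-1957) = -1/1957 ≈ -0.00051099)
E = -1/11 (E = 1/(-6 + 5/(-1)) = 1/(-6 + 5*(-1)) = 1/(-6 - 5) = 1/(-11) = -1/11 ≈ -0.090909)
E*q = -1/11*(-1/1957) = 1/21527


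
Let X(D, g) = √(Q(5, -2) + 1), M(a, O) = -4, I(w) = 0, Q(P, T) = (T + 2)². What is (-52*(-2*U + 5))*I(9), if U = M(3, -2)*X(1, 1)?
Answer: 0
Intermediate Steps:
Q(P, T) = (2 + T)²
X(D, g) = 1 (X(D, g) = √((2 - 2)² + 1) = √(0² + 1) = √(0 + 1) = √1 = 1)
U = -4 (U = -4*1 = -4)
(-52*(-2*U + 5))*I(9) = -52*(-2*(-4) + 5)*0 = -52*(8 + 5)*0 = -52*13*0 = -676*0 = 0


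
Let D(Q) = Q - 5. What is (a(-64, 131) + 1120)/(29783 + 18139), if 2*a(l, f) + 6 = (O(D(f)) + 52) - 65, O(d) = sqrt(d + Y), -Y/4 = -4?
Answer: 2221/95844 + sqrt(142)/95844 ≈ 0.023297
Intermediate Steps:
D(Q) = -5 + Q
Y = 16 (Y = -4*(-4) = 16)
O(d) = sqrt(16 + d) (O(d) = sqrt(d + 16) = sqrt(16 + d))
a(l, f) = -19/2 + sqrt(11 + f)/2 (a(l, f) = -3 + ((sqrt(16 + (-5 + f)) + 52) - 65)/2 = -3 + ((sqrt(11 + f) + 52) - 65)/2 = -3 + ((52 + sqrt(11 + f)) - 65)/2 = -3 + (-13 + sqrt(11 + f))/2 = -3 + (-13/2 + sqrt(11 + f)/2) = -19/2 + sqrt(11 + f)/2)
(a(-64, 131) + 1120)/(29783 + 18139) = ((-19/2 + sqrt(11 + 131)/2) + 1120)/(29783 + 18139) = ((-19/2 + sqrt(142)/2) + 1120)/47922 = (2221/2 + sqrt(142)/2)*(1/47922) = 2221/95844 + sqrt(142)/95844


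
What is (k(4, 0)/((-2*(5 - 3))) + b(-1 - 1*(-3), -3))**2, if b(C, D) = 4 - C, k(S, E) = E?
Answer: 4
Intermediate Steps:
(k(4, 0)/((-2*(5 - 3))) + b(-1 - 1*(-3), -3))**2 = (0/((-2*(5 - 3))) + (4 - (-1 - 1*(-3))))**2 = (0/((-2*2)) + (4 - (-1 + 3)))**2 = (0/(-4) + (4 - 1*2))**2 = (0*(-1/4) + (4 - 2))**2 = (0 + 2)**2 = 2**2 = 4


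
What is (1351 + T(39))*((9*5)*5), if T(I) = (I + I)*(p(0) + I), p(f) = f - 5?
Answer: 900675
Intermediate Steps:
p(f) = -5 + f
T(I) = 2*I*(-5 + I) (T(I) = (I + I)*((-5 + 0) + I) = (2*I)*(-5 + I) = 2*I*(-5 + I))
(1351 + T(39))*((9*5)*5) = (1351 + 2*39*(-5 + 39))*((9*5)*5) = (1351 + 2*39*34)*(45*5) = (1351 + 2652)*225 = 4003*225 = 900675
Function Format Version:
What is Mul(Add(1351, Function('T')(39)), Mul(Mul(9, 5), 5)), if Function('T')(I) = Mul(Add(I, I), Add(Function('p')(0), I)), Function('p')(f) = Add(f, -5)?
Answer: 900675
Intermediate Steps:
Function('p')(f) = Add(-5, f)
Function('T')(I) = Mul(2, I, Add(-5, I)) (Function('T')(I) = Mul(Add(I, I), Add(Add(-5, 0), I)) = Mul(Mul(2, I), Add(-5, I)) = Mul(2, I, Add(-5, I)))
Mul(Add(1351, Function('T')(39)), Mul(Mul(9, 5), 5)) = Mul(Add(1351, Mul(2, 39, Add(-5, 39))), Mul(Mul(9, 5), 5)) = Mul(Add(1351, Mul(2, 39, 34)), Mul(45, 5)) = Mul(Add(1351, 2652), 225) = Mul(4003, 225) = 900675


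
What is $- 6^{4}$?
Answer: $-1296$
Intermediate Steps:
$- 6^{4} = \left(-1\right) 1296 = -1296$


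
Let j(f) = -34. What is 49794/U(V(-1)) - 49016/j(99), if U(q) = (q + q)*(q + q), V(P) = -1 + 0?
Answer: 472265/34 ≈ 13890.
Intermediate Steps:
V(P) = -1
U(q) = 4*q**2 (U(q) = (2*q)*(2*q) = 4*q**2)
49794/U(V(-1)) - 49016/j(99) = 49794/((4*(-1)**2)) - 49016/(-34) = 49794/((4*1)) - 49016*(-1/34) = 49794/4 + 24508/17 = 49794*(1/4) + 24508/17 = 24897/2 + 24508/17 = 472265/34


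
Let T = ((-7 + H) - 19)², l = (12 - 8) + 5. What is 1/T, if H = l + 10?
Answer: 1/49 ≈ 0.020408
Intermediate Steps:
l = 9 (l = 4 + 5 = 9)
H = 19 (H = 9 + 10 = 19)
T = 49 (T = ((-7 + 19) - 19)² = (12 - 19)² = (-7)² = 49)
1/T = 1/49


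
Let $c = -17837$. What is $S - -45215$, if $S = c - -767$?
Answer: $28145$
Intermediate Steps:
$S = -17070$ ($S = -17837 - -767 = -17837 + 767 = -17070$)
$S - -45215 = -17070 - -45215 = -17070 + 45215 = 28145$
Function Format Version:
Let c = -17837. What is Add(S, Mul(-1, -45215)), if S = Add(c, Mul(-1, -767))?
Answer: 28145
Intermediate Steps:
S = -17070 (S = Add(-17837, Mul(-1, -767)) = Add(-17837, 767) = -17070)
Add(S, Mul(-1, -45215)) = Add(-17070, Mul(-1, -45215)) = Add(-17070, 45215) = 28145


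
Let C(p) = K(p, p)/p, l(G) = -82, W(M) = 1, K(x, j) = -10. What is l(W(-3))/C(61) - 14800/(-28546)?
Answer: 35733773/71365 ≈ 500.72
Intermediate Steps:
C(p) = -10/p
l(W(-3))/C(61) - 14800/(-28546) = -82/((-10/61)) - 14800/(-28546) = -82/((-10*1/61)) - 14800*(-1/28546) = -82/(-10/61) + 7400/14273 = -82*(-61/10) + 7400/14273 = 2501/5 + 7400/14273 = 35733773/71365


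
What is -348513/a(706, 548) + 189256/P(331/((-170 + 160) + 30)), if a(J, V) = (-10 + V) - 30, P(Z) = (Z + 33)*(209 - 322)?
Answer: -40950372239/56887364 ≈ -719.85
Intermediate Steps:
P(Z) = -3729 - 113*Z (P(Z) = (33 + Z)*(-113) = -3729 - 113*Z)
a(J, V) = -40 + V
-348513/a(706, 548) + 189256/P(331/((-170 + 160) + 30)) = -348513/(-40 + 548) + 189256/(-3729 - 37403/((-170 + 160) + 30)) = -348513/508 + 189256/(-3729 - 37403/(-10 + 30)) = -348513*1/508 + 189256/(-3729 - 37403/20) = -348513/508 + 189256/(-3729 - 37403/20) = -348513/508 + 189256/(-111983/20) = -348513/508 + 189256*(-20/111983) = -348513/508 - 3785120/111983 = -40950372239/56887364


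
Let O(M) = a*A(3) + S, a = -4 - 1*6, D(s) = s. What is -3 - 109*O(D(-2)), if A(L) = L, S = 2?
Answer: 3049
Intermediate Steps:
a = -10 (a = -4 - 6 = -10)
O(M) = -28 (O(M) = -10*3 + 2 = -30 + 2 = -28)
-3 - 109*O(D(-2)) = -3 - 109*(-28) = -3 + 3052 = 3049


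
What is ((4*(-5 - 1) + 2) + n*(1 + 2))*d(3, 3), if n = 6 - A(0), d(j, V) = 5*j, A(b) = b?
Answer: -60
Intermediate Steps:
n = 6 (n = 6 - 1*0 = 6 + 0 = 6)
((4*(-5 - 1) + 2) + n*(1 + 2))*d(3, 3) = ((4*(-5 - 1) + 2) + 6*(1 + 2))*(5*3) = ((4*(-6) + 2) + 6*3)*15 = ((-24 + 2) + 18)*15 = (-22 + 18)*15 = -4*15 = -60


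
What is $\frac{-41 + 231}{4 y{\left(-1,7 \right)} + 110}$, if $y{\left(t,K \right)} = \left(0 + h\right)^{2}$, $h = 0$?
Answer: $\frac{19}{11} \approx 1.7273$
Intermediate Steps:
$y{\left(t,K \right)} = 0$ ($y{\left(t,K \right)} = \left(0 + 0\right)^{2} = 0^{2} = 0$)
$\frac{-41 + 231}{4 y{\left(-1,7 \right)} + 110} = \frac{-41 + 231}{4 \cdot 0 + 110} = \frac{190}{0 + 110} = \frac{190}{110} = 190 \cdot \frac{1}{110} = \frac{19}{11}$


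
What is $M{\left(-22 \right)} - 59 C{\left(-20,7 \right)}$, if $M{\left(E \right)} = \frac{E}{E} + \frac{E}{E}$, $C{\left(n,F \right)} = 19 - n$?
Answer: $-2299$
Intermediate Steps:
$M{\left(E \right)} = 2$ ($M{\left(E \right)} = 1 + 1 = 2$)
$M{\left(-22 \right)} - 59 C{\left(-20,7 \right)} = 2 - 59 \left(19 - -20\right) = 2 - 59 \left(19 + 20\right) = 2 - 2301 = -2299$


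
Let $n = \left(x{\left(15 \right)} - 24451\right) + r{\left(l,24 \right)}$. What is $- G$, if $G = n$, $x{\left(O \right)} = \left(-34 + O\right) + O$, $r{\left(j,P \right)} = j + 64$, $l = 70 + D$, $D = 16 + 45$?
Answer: $24260$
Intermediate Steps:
$D = 61$
$l = 131$ ($l = 70 + 61 = 131$)
$r{\left(j,P \right)} = 64 + j$
$x{\left(O \right)} = -34 + 2 O$
$n = -24260$ ($n = \left(\left(-34 + 2 \cdot 15\right) - 24451\right) + \left(64 + 131\right) = \left(\left(-34 + 30\right) - 24451\right) + 195 = \left(-4 - 24451\right) + 195 = -24455 + 195 = -24260$)
$G = -24260$
$- G = \left(-1\right) \left(-24260\right) = 24260$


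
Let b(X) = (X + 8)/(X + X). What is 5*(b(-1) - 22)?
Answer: -255/2 ≈ -127.50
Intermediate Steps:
b(X) = (8 + X)/(2*X) (b(X) = (8 + X)/((2*X)) = (8 + X)*(1/(2*X)) = (8 + X)/(2*X))
5*(b(-1) - 22) = 5*((½)*(8 - 1)/(-1) - 22) = 5*((½)*(-1)*7 - 22) = 5*(-7/2 - 22) = 5*(-51/2) = -255/2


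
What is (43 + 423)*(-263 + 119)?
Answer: -67104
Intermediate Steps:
(43 + 423)*(-263 + 119) = 466*(-144) = -67104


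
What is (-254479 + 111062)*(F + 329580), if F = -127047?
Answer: -29046675261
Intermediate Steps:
(-254479 + 111062)*(F + 329580) = (-254479 + 111062)*(-127047 + 329580) = -143417*202533 = -29046675261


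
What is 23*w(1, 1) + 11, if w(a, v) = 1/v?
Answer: 34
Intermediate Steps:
23*w(1, 1) + 11 = 23/1 + 11 = 23*1 + 11 = 23 + 11 = 34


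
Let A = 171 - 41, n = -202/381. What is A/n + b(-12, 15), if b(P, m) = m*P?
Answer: -42945/101 ≈ -425.20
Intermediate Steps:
n = -202/381 (n = -202*1/381 = -202/381 ≈ -0.53018)
b(P, m) = P*m
A = 130
A/n + b(-12, 15) = 130/(-202/381) - 12*15 = 130*(-381/202) - 180 = -24765/101 - 180 = -42945/101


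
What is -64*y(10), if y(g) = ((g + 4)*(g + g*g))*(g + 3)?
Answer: -1281280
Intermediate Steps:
y(g) = (3 + g)*(4 + g)*(g + g²) (y(g) = ((4 + g)*(g + g²))*(3 + g) = (3 + g)*(4 + g)*(g + g²))
-64*y(10) = -640*(12 + 10³ + 8*10² + 19*10) = -640*(12 + 1000 + 8*100 + 190) = -640*(12 + 1000 + 800 + 190) = -640*2002 = -64*20020 = -1281280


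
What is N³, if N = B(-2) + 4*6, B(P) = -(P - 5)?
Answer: 29791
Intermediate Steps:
B(P) = 5 - P (B(P) = -(-5 + P) = 5 - P)
N = 31 (N = (5 - 1*(-2)) + 4*6 = (5 + 2) + 24 = 7 + 24 = 31)
N³ = 31³ = 29791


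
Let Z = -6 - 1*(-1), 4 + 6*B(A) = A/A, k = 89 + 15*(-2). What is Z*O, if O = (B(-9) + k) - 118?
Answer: 595/2 ≈ 297.50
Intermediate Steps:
k = 59 (k = 89 - 30 = 59)
B(A) = -1/2 (B(A) = -2/3 + (A/A)/6 = -2/3 + (1/6)*1 = -2/3 + 1/6 = -1/2)
Z = -5 (Z = -6 + 1 = -5)
O = -119/2 (O = (-1/2 + 59) - 118 = 117/2 - 118 = -119/2 ≈ -59.500)
Z*O = -5*(-119/2) = 595/2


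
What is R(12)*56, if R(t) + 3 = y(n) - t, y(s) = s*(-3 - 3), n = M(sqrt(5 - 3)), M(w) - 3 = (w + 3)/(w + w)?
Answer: -2016 - 252*sqrt(2) ≈ -2372.4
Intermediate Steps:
M(w) = 3 + (3 + w)/(2*w) (M(w) = 3 + (w + 3)/(w + w) = 3 + (3 + w)/((2*w)) = 3 + (3 + w)*(1/(2*w)) = 3 + (3 + w)/(2*w))
n = sqrt(2)*(3 + 7*sqrt(2))/4 (n = (3 + 7*sqrt(5 - 3))/(2*(sqrt(5 - 3))) = (3 + 7*sqrt(2))/(2*(sqrt(2))) = (sqrt(2)/2)*(3 + 7*sqrt(2))/2 = sqrt(2)*(3 + 7*sqrt(2))/4 ≈ 4.5607)
y(s) = -6*s (y(s) = s*(-6) = -6*s)
R(t) = -24 - t - 9*sqrt(2)/2 (R(t) = -3 + (-6*(7/2 + 3*sqrt(2)/4) - t) = -3 + ((-21 - 9*sqrt(2)/2) - t) = -3 + (-21 - t - 9*sqrt(2)/2) = -24 - t - 9*sqrt(2)/2)
R(12)*56 = (-24 - 1*12 - 9*sqrt(2)/2)*56 = (-24 - 12 - 9*sqrt(2)/2)*56 = (-36 - 9*sqrt(2)/2)*56 = -2016 - 252*sqrt(2)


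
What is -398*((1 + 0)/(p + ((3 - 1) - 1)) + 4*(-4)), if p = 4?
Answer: 31442/5 ≈ 6288.4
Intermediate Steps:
-398*((1 + 0)/(p + ((3 - 1) - 1)) + 4*(-4)) = -398*((1 + 0)/(4 + ((3 - 1) - 1)) + 4*(-4)) = -398*(1/(4 + (2 - 1)) - 16) = -398*(1/(4 + 1) - 16) = -398*(1/5 - 16) = -398*(1*(⅕) - 16) = -398*(⅕ - 16) = -398*(-79/5) = 31442/5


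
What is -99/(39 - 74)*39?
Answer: 3861/35 ≈ 110.31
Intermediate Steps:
-99/(39 - 74)*39 = -99/(-35)*39 = -99*(-1/35)*39 = (99/35)*39 = 3861/35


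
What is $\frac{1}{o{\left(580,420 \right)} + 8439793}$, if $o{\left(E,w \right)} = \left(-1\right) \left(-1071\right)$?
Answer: $\frac{1}{8440864} \approx 1.1847 \cdot 10^{-7}$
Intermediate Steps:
$o{\left(E,w \right)} = 1071$
$\frac{1}{o{\left(580,420 \right)} + 8439793} = \frac{1}{1071 + 8439793} = \frac{1}{8440864}$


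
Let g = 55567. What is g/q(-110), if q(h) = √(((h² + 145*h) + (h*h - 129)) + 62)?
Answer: 55567*√167/1169 ≈ 614.27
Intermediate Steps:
q(h) = √(-67 + 2*h² + 145*h) (q(h) = √(((h² + 145*h) + (h² - 129)) + 62) = √(((h² + 145*h) + (-129 + h²)) + 62) = √((-129 + 2*h² + 145*h) + 62) = √(-67 + 2*h² + 145*h))
g/q(-110) = 55567/(√(-67 + 2*(-110)² + 145*(-110))) = 55567/(√(-67 + 2*12100 - 15950)) = 55567/(√(-67 + 24200 - 15950)) = 55567/(√8183) = 55567/((7*√167)) = 55567*(√167/1169) = 55567*√167/1169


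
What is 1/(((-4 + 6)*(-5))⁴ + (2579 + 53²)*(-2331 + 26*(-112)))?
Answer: -1/28239284 ≈ -3.5412e-8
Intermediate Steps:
1/(((-4 + 6)*(-5))⁴ + (2579 + 53²)*(-2331 + 26*(-112))) = 1/((2*(-5))⁴ + (2579 + 2809)*(-2331 - 2912)) = 1/((-10)⁴ + 5388*(-5243)) = 1/(10000 - 28249284) = 1/(-28239284) = -1/28239284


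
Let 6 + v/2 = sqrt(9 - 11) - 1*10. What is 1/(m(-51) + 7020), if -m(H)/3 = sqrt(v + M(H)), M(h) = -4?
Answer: 1/(3*(2340 - sqrt(2)*sqrt(-18 + I*sqrt(2)))) ≈ 0.00014246 + 3.6561e-7*I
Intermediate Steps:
v = -32 + 2*I*sqrt(2) (v = -12 + 2*(sqrt(9 - 11) - 1*10) = -12 + 2*(sqrt(-2) - 10) = -12 + 2*(I*sqrt(2) - 10) = -12 + 2*(-10 + I*sqrt(2)) = -12 + (-20 + 2*I*sqrt(2)) = -32 + 2*I*sqrt(2) ≈ -32.0 + 2.8284*I)
m(H) = -3*sqrt(-36 + 2*I*sqrt(2)) (m(H) = -3*sqrt((-32 + 2*I*sqrt(2)) - 4) = -3*sqrt(-36 + 2*I*sqrt(2)))
1/(m(-51) + 7020) = 1/(-3*sqrt(-36 + 2*I*sqrt(2)) + 7020) = 1/(7020 - 3*sqrt(-36 + 2*I*sqrt(2)))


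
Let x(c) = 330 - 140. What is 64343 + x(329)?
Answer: 64533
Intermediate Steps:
x(c) = 190
64343 + x(329) = 64343 + 190 = 64533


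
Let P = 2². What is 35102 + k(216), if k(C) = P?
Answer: 35106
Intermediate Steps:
P = 4
k(C) = 4
35102 + k(216) = 35102 + 4 = 35106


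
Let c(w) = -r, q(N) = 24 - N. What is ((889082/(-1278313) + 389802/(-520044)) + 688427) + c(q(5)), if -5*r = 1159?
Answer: 54500589491597019/79140357830 ≈ 6.8866e+5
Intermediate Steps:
r = -1159/5 (r = -⅕*1159 = -1159/5 ≈ -231.80)
c(w) = 1159/5 (c(w) = -1*(-1159/5) = 1159/5)
((889082/(-1278313) + 389802/(-520044)) + 688427) + c(q(5)) = ((889082/(-1278313) + 389802/(-520044)) + 688427) + 1159/5 = ((889082*(-1/1278313) + 389802*(-1/520044)) + 688427) + 1159/5 = ((-889082/1278313 - 9281/12382) + 688427) + 1159/5 = (-22872636277/15828071566 + 688427) + 1159/5 = 10896448951330405/15828071566 + 1159/5 = 54500589491597019/79140357830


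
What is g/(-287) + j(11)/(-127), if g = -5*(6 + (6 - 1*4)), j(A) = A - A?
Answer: 40/287 ≈ 0.13937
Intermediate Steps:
j(A) = 0
g = -40 (g = -5*(6 + (6 - 4)) = -5*(6 + 2) = -5*8 = -40)
g/(-287) + j(11)/(-127) = -40/(-287) + 0/(-127) = -40*(-1/287) + 0*(-1/127) = 40/287 + 0 = 40/287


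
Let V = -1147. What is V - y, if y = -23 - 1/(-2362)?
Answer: -2654889/2362 ≈ -1124.0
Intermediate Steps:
y = -54325/2362 (y = -23 - 1*(-1/2362) = -23 + 1/2362 = -54325/2362 ≈ -23.000)
V - y = -1147 - 1*(-54325/2362) = -1147 + 54325/2362 = -2654889/2362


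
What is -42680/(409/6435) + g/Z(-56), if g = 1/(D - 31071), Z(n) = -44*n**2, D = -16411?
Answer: -1799412347122789991/2679668321792 ≈ -6.7151e+5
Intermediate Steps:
g = -1/47482 (g = 1/(-16411 - 31071) = 1/(-47482) = -1/47482 ≈ -2.1061e-5)
-42680/(409/6435) + g/Z(-56) = -42680/(409/6435) - 1/(47482*((-44*(-56)**2))) = -42680/(409*(1/6435)) - 1/(47482*((-44*3136))) = -42680/409/6435 - 1/47482/(-137984) = -42680*6435/409 - 1/47482*(-1/137984) = -274645800/409 + 1/6551756288 = -1799412347122789991/2679668321792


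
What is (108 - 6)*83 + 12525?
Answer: 20991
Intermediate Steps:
(108 - 6)*83 + 12525 = 102*83 + 12525 = 8466 + 12525 = 20991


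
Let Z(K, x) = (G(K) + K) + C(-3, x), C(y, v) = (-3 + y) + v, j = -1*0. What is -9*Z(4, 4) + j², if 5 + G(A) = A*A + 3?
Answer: -144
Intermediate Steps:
j = 0
C(y, v) = -3 + v + y
G(A) = -2 + A² (G(A) = -5 + (A*A + 3) = -5 + (A² + 3) = -5 + (3 + A²) = -2 + A²)
Z(K, x) = -8 + K + x + K² (Z(K, x) = ((-2 + K²) + K) + (-3 + x - 3) = (-2 + K + K²) + (-6 + x) = -8 + K + x + K²)
-9*Z(4, 4) + j² = -9*(-8 + 4 + 4 + 4²) + 0² = -9*(-8 + 4 + 4 + 16) + 0 = -9*16 + 0 = -144 + 0 = -144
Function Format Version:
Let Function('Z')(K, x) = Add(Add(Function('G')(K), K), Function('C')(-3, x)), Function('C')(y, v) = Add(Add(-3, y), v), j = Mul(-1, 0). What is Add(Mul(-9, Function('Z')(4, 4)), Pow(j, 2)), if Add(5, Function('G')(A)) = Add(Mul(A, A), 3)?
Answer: -144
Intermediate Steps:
j = 0
Function('C')(y, v) = Add(-3, v, y)
Function('G')(A) = Add(-2, Pow(A, 2)) (Function('G')(A) = Add(-5, Add(Mul(A, A), 3)) = Add(-5, Add(Pow(A, 2), 3)) = Add(-5, Add(3, Pow(A, 2))) = Add(-2, Pow(A, 2)))
Function('Z')(K, x) = Add(-8, K, x, Pow(K, 2)) (Function('Z')(K, x) = Add(Add(Add(-2, Pow(K, 2)), K), Add(-3, x, -3)) = Add(Add(-2, K, Pow(K, 2)), Add(-6, x)) = Add(-8, K, x, Pow(K, 2)))
Add(Mul(-9, Function('Z')(4, 4)), Pow(j, 2)) = Add(Mul(-9, Add(-8, 4, 4, Pow(4, 2))), Pow(0, 2)) = Add(Mul(-9, Add(-8, 4, 4, 16)), 0) = Add(Mul(-9, 16), 0) = Add(-144, 0) = -144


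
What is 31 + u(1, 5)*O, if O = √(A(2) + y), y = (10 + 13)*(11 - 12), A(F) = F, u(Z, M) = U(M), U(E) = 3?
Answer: 31 + 3*I*√21 ≈ 31.0 + 13.748*I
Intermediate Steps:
u(Z, M) = 3
y = -23 (y = 23*(-1) = -23)
O = I*√21 (O = √(2 - 23) = √(-21) = I*√21 ≈ 4.5826*I)
31 + u(1, 5)*O = 31 + 3*(I*√21) = 31 + 3*I*√21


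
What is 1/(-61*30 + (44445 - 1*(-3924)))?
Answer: 1/46539 ≈ 2.1487e-5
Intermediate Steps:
1/(-61*30 + (44445 - 1*(-3924))) = 1/(-1830 + (44445 + 3924)) = 1/(-1830 + 48369) = 1/46539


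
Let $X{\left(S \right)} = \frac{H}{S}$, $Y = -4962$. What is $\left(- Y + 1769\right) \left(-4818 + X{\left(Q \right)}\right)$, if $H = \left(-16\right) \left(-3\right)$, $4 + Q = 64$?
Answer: $- \frac{162122866}{5} \approx -3.2425 \cdot 10^{7}$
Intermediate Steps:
$Q = 60$ ($Q = -4 + 64 = 60$)
$H = 48$
$X{\left(S \right)} = \frac{48}{S}$
$\left(- Y + 1769\right) \left(-4818 + X{\left(Q \right)}\right) = \left(\left(-1\right) \left(-4962\right) + 1769\right) \left(-4818 + \frac{48}{60}\right) = \left(4962 + 1769\right) \left(-4818 + 48 \cdot \frac{1}{60}\right) = 6731 \left(-4818 + \frac{4}{5}\right) = 6731 \left(- \frac{24086}{5}\right) = - \frac{162122866}{5}$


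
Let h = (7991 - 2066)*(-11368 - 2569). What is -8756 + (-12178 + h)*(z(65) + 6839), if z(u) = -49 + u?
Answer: -566146938821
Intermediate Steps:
h = -82576725 (h = 5925*(-13937) = -82576725)
-8756 + (-12178 + h)*(z(65) + 6839) = -8756 + (-12178 - 82576725)*((-49 + 65) + 6839) = -8756 - 82588903*(16 + 6839) = -8756 - 82588903*6855 = -8756 - 566146930065 = -566146938821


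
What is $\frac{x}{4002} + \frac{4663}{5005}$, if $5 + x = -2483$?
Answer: $\frac{3104443}{10015005} \approx 0.30998$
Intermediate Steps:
$x = -2488$ ($x = -5 - 2483 = -2488$)
$\frac{x}{4002} + \frac{4663}{5005} = - \frac{2488}{4002} + \frac{4663}{5005} = \left(-2488\right) \frac{1}{4002} + 4663 \cdot \frac{1}{5005} = - \frac{1244}{2001} + \frac{4663}{5005} = \frac{3104443}{10015005}$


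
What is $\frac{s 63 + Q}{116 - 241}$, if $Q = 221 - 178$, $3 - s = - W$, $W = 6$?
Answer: $- \frac{122}{25} \approx -4.88$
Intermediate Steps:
$s = 9$ ($s = 3 - \left(-1\right) 6 = 3 - -6 = 3 + 6 = 9$)
$Q = 43$
$\frac{s 63 + Q}{116 - 241} = \frac{9 \cdot 63 + 43}{116 - 241} = \frac{567 + 43}{-125} = 610 \left(- \frac{1}{125}\right) = - \frac{122}{25}$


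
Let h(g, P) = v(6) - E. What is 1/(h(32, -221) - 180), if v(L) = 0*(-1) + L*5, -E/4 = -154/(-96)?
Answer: -12/1723 ≈ -0.0069646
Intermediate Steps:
E = -77/12 (E = -(-616)/(-96) = -(-616)*(-1)/96 = -4*77/48 = -77/12 ≈ -6.4167)
v(L) = 5*L (v(L) = 0 + 5*L = 5*L)
h(g, P) = 437/12 (h(g, P) = 5*6 - 1*(-77/12) = 30 + 77/12 = 437/12)
1/(h(32, -221) - 180) = 1/(437/12 - 180) = 1/(-1723/12) = -12/1723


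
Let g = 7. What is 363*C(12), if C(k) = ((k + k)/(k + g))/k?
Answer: 726/19 ≈ 38.211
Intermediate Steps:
C(k) = 2/(7 + k) (C(k) = ((k + k)/(k + 7))/k = ((2*k)/(7 + k))/k = (2*k/(7 + k))/k = 2/(7 + k))
363*C(12) = 363*(2/(7 + 12)) = 363*(2/19) = 726/19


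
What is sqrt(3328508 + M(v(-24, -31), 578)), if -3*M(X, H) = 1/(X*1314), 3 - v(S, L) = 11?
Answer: sqrt(22987954395291)/2628 ≈ 1824.4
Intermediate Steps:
v(S, L) = -8 (v(S, L) = 3 - 1*11 = 3 - 11 = -8)
M(X, H) = -1/(3942*X) (M(X, H) = -1/(3*X*1314) = -1/(3942*X))
sqrt(3328508 + M(v(-24, -31), 578)) = sqrt(3328508 - 1/3942/(-8)) = sqrt(3328508 - 1/3942*(-1/8)) = sqrt(3328508 + 1/31536) = sqrt(104967828289/31536) = sqrt(22987954395291)/2628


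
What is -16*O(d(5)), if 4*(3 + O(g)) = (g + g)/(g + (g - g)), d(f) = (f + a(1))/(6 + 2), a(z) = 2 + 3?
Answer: 40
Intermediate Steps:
a(z) = 5
d(f) = 5/8 + f/8 (d(f) = (f + 5)/(6 + 2) = (5 + f)/8 = (5 + f)*(⅛) = 5/8 + f/8)
O(g) = -5/2 (O(g) = -3 + ((g + g)/(g + (g - g)))/4 = -3 + ((2*g)/(g + 0))/4 = -3 + ((2*g)/g)/4 = -3 + (¼)*2 = -3 + ½ = -5/2)
-16*O(d(5)) = -16*(-5/2) = 40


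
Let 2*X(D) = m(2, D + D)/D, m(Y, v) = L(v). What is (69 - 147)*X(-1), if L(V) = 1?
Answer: 39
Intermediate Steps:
m(Y, v) = 1
X(D) = 1/(2*D) (X(D) = (1/D)/2 = 1/(2*D))
(69 - 147)*X(-1) = (69 - 147)*((½)/(-1)) = -39*(-1) = -78*(-½) = 39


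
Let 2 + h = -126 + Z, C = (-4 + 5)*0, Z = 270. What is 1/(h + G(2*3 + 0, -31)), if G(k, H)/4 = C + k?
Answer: 1/166 ≈ 0.0060241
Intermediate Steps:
C = 0 (C = 1*0 = 0)
h = 142 (h = -2 + (-126 + 270) = -2 + 144 = 142)
G(k, H) = 4*k (G(k, H) = 4*(0 + k) = 4*k)
1/(h + G(2*3 + 0, -31)) = 1/(142 + 4*(2*3 + 0)) = 1/(142 + 4*(6 + 0)) = 1/(142 + 4*6) = 1/(142 + 24) = 1/166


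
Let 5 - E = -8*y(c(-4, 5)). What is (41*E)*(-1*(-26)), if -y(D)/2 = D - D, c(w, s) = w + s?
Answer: 5330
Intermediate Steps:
c(w, s) = s + w
y(D) = 0 (y(D) = -2*(D - D) = -2*0 = 0)
E = 5 (E = 5 - (-8)*0 = 5 - 1*0 = 5 + 0 = 5)
(41*E)*(-1*(-26)) = (41*5)*(-1*(-26)) = 205*26 = 5330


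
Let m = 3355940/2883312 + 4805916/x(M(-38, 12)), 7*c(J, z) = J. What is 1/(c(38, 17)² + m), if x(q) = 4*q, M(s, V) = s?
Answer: -671090868/21197905030951 ≈ -3.1658e-5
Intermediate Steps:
c(J, z) = J/7
m = -433013911591/13695732 (m = 3355940/2883312 + 4805916/((4*(-38))) = 3355940*(1/2883312) + 4805916/(-152) = 838985/720828 + 4805916*(-1/152) = 838985/720828 - 1201479/38 = -433013911591/13695732 ≈ -31617.)
1/(c(38, 17)² + m) = 1/(((⅐)*38)² - 433013911591/13695732) = 1/((38/7)² - 433013911591/13695732) = 1/(1444/49 - 433013911591/13695732) = 1/(-21197905030951/671090868) = -671090868/21197905030951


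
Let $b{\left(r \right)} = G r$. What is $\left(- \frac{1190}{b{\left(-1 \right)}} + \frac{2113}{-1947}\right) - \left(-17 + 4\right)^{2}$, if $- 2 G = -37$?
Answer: $- \frac{7618912}{72039} \approx -105.76$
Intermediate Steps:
$G = \frac{37}{2}$ ($G = \left(- \frac{1}{2}\right) \left(-37\right) = \frac{37}{2} \approx 18.5$)
$b{\left(r \right)} = \frac{37 r}{2}$
$\left(- \frac{1190}{b{\left(-1 \right)}} + \frac{2113}{-1947}\right) - \left(-17 + 4\right)^{2} = \left(- \frac{1190}{\frac{37}{2} \left(-1\right)} + \frac{2113}{-1947}\right) - \left(-17 + 4\right)^{2} = \left(- \frac{1190}{- \frac{37}{2}} + 2113 \left(- \frac{1}{1947}\right)\right) - \left(-13\right)^{2} = \left(\left(-1190\right) \left(- \frac{2}{37}\right) - \frac{2113}{1947}\right) - 169 = \left(\frac{2380}{37} - \frac{2113}{1947}\right) - 169 = \frac{4555679}{72039} - 169 = - \frac{7618912}{72039}$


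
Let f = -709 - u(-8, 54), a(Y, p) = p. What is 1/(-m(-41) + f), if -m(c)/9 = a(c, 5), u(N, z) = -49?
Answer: -1/615 ≈ -0.0016260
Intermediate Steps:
m(c) = -45 (m(c) = -9*5 = -45)
f = -660 (f = -709 - 1*(-49) = -709 + 49 = -660)
1/(-m(-41) + f) = 1/(-1*(-45) - 660) = 1/(45 - 660) = 1/(-615) = -1/615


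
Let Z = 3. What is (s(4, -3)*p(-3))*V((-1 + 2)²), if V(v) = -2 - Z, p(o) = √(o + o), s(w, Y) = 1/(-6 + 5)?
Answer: 5*I*√6 ≈ 12.247*I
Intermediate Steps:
s(w, Y) = -1 (s(w, Y) = 1/(-1) = -1)
p(o) = √2*√o (p(o) = √(2*o) = √2*√o)
V(v) = -5 (V(v) = -2 - 1*3 = -2 - 3 = -5)
(s(4, -3)*p(-3))*V((-1 + 2)²) = -√2*√(-3)*(-5) = -√2*I*√3*(-5) = -I*√6*(-5) = 5*I*√6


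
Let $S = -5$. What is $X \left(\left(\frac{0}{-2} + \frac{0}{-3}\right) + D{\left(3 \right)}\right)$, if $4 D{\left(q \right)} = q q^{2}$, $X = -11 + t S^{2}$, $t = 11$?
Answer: $1782$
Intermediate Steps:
$X = 264$ ($X = -11 + 11 \left(-5\right)^{2} = -11 + 11 \cdot 25 = -11 + 275 = 264$)
$D{\left(q \right)} = \frac{q^{3}}{4}$ ($D{\left(q \right)} = \frac{q q^{2}}{4} = \frac{q^{3}}{4}$)
$X \left(\left(\frac{0}{-2} + \frac{0}{-3}\right) + D{\left(3 \right)}\right) = 264 \left(\left(\frac{0}{-2} + \frac{0}{-3}\right) + \frac{3^{3}}{4}\right) = 264 \left(\left(0 \left(- \frac{1}{2}\right) + 0 \left(- \frac{1}{3}\right)\right) + \frac{1}{4} \cdot 27\right) = 264 \left(\left(0 + 0\right) + \frac{27}{4}\right) = 264 \left(0 + \frac{27}{4}\right) = 264 \cdot \frac{27}{4} = 1782$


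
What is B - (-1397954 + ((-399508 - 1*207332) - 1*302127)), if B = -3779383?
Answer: -1472462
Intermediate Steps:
B - (-1397954 + ((-399508 - 1*207332) - 1*302127)) = -3779383 - (-1397954 + ((-399508 - 1*207332) - 1*302127)) = -3779383 - (-1397954 + ((-399508 - 207332) - 302127)) = -3779383 - (-1397954 + (-606840 - 302127)) = -3779383 - (-1397954 - 908967) = -3779383 - 1*(-2306921) = -3779383 + 2306921 = -1472462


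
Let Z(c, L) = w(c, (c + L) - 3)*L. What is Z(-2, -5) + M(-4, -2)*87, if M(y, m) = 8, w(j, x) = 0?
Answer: 696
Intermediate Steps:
Z(c, L) = 0 (Z(c, L) = 0*L = 0)
Z(-2, -5) + M(-4, -2)*87 = 0 + 8*87 = 0 + 696 = 696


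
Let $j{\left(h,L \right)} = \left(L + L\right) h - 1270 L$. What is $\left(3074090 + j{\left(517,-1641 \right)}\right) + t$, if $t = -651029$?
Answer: $2810337$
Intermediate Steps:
$j{\left(h,L \right)} = - 1270 L + 2 L h$ ($j{\left(h,L \right)} = 2 L h - 1270 L = - 1270 L + 2 L h$)
$\left(3074090 + j{\left(517,-1641 \right)}\right) + t = \left(3074090 + 2 \left(-1641\right) \left(-635 + 517\right)\right) - 651029 = \left(3074090 + 2 \left(-1641\right) \left(-118\right)\right) - 651029 = \left(3074090 + 387276\right) - 651029 = 3461366 - 651029 = 2810337$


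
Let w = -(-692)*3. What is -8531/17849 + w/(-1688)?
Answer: -12863713/7532278 ≈ -1.7078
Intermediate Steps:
w = 2076 (w = -346*(-6) = 2076)
-8531/17849 + w/(-1688) = -8531/17849 + 2076/(-1688) = -8531*1/17849 + 2076*(-1/1688) = -8531/17849 - 519/422 = -12863713/7532278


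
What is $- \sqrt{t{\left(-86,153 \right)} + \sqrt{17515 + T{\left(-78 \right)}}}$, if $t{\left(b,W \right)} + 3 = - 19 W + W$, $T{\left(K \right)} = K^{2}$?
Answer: $- i \sqrt{2757 - \sqrt{23599}} \approx - 51.023 i$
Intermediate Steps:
$t{\left(b,W \right)} = -3 - 18 W$ ($t{\left(b,W \right)} = -3 + \left(- 19 W + W\right) = -3 - 18 W$)
$- \sqrt{t{\left(-86,153 \right)} + \sqrt{17515 + T{\left(-78 \right)}}} = - \sqrt{\left(-3 - 2754\right) + \sqrt{17515 + \left(-78\right)^{2}}} = - \sqrt{\left(-3 - 2754\right) + \sqrt{17515 + 6084}} = - \sqrt{-2757 + \sqrt{23599}}$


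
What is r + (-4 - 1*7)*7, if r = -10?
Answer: -87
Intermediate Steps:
r + (-4 - 1*7)*7 = -10 + (-4 - 1*7)*7 = -10 + (-4 - 7)*7 = -10 - 11*7 = -10 - 77 = -87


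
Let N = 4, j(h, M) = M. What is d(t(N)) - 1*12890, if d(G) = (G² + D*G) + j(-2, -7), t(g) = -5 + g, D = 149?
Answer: -13045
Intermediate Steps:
d(G) = -7 + G² + 149*G (d(G) = (G² + 149*G) - 7 = -7 + G² + 149*G)
d(t(N)) - 1*12890 = (-7 + (-5 + 4)² + 149*(-5 + 4)) - 1*12890 = (-7 + (-1)² + 149*(-1)) - 12890 = (-7 + 1 - 149) - 12890 = -155 - 12890 = -13045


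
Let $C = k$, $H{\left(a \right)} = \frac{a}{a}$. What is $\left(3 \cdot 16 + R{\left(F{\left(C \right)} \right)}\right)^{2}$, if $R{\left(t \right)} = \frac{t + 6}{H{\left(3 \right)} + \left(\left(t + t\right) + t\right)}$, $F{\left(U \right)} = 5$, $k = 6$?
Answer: $\frac{606841}{256} \approx 2370.5$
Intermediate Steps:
$H{\left(a \right)} = 1$
$C = 6$
$R{\left(t \right)} = \frac{6 + t}{1 + 3 t}$ ($R{\left(t \right)} = \frac{t + 6}{1 + \left(\left(t + t\right) + t\right)} = \frac{6 + t}{1 + \left(2 t + t\right)} = \frac{6 + t}{1 + 3 t}$)
$\left(3 \cdot 16 + R{\left(F{\left(C \right)} \right)}\right)^{2} = \left(3 \cdot 16 + \frac{6 + 5}{1 + 3 \cdot 5}\right)^{2} = \left(48 + \frac{1}{1 + 15} \cdot 11\right)^{2} = \left(48 + \frac{1}{16} \cdot 11\right)^{2} = \left(48 + \frac{11}{16}\right)^{2} = \left(\frac{779}{16}\right)^{2} = \frac{606841}{256}$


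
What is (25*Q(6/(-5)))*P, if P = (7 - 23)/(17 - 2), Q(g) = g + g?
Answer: 64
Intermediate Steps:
Q(g) = 2*g
P = -16/15 ≈ -1.0667
(25*Q(6/(-5)))*P = (25*(2*(6/(-5))))*(-16/15) = (25*(2*(6*(-⅕))))*(-16/15) = (25*(2*(-6/5)))*(-16/15) = (25*(-12/5))*(-16/15) = -60*(-16/15) = 64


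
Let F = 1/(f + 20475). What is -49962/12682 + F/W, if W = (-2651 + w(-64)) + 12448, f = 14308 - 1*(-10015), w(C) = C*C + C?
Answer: -15476017824361/3928322687822 ≈ -3.9396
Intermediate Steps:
w(C) = C + C² (w(C) = C² + C = C + C²)
f = 24323 (f = 14308 + 10015 = 24323)
W = 13829 (W = (-2651 - 64*(1 - 64)) + 12448 = (-2651 - 64*(-63)) + 12448 = (-2651 + 4032) + 12448 = 1381 + 12448 = 13829)
F = 1/44798 (F = 1/(24323 + 20475) = 1/44798 ≈ 2.2322e-5)
-49962/12682 + F/W = -49962/12682 + (1/44798)/13829 = -49962*1/12682 + (1/44798)*(1/13829) = -24981/6341 + 1/619511542 = -15476017824361/3928322687822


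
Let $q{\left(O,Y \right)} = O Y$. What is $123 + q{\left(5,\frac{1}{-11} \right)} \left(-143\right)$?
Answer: $188$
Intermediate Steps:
$123 + q{\left(5,\frac{1}{-11} \right)} \left(-143\right) = 123 + \frac{5}{-11} \left(-143\right) = 123 + 5 \left(- \frac{1}{11}\right) \left(-143\right) = 123 - -65 = 123 + 65 = 188$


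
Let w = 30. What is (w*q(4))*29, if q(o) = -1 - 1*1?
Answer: -1740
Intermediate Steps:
q(o) = -2 (q(o) = -1 - 1 = -2)
(w*q(4))*29 = (30*(-2))*29 = -60*29 = -1740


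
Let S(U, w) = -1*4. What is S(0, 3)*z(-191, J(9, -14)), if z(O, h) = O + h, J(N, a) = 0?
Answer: 764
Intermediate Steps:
S(U, w) = -4
S(0, 3)*z(-191, J(9, -14)) = -4*(-191 + 0) = -4*(-191) = 764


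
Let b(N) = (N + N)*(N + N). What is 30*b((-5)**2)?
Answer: 75000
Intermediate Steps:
b(N) = 4*N**2 (b(N) = (2*N)*(2*N) = 4*N**2)
30*b((-5)**2) = 30*(4*((-5)**2)**2) = 30*(4*25**2) = 30*(4*625) = 30*2500 = 75000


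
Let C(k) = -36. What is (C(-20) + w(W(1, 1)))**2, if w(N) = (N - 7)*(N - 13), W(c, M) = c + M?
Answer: 361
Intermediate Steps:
W(c, M) = M + c
w(N) = (-13 + N)*(-7 + N) (w(N) = (-7 + N)*(-13 + N) = (-13 + N)*(-7 + N))
(C(-20) + w(W(1, 1)))**2 = (-36 + (91 + (1 + 1)**2 - 20*(1 + 1)))**2 = (-36 + (91 + 2**2 - 20*2))**2 = (-36 + (91 + 4 - 40))**2 = (-36 + 55)**2 = 19**2 = 361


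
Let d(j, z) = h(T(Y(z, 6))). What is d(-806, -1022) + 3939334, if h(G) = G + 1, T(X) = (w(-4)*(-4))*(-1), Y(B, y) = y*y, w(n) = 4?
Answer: 3939351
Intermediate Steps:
Y(B, y) = y²
T(X) = 16 (T(X) = (4*(-4))*(-1) = -16*(-1) = 16)
h(G) = 1 + G
d(j, z) = 17 (d(j, z) = 1 + 16 = 17)
d(-806, -1022) + 3939334 = 17 + 3939334 = 3939351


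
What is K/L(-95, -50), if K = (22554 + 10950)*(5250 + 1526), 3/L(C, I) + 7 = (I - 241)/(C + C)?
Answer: -39312834176/95 ≈ -4.1382e+8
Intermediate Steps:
L(C, I) = 3/(-7 + (-241 + I)/(2*C)) (L(C, I) = 3/(-7 + (I - 241)/(C + C)) = 3/(-7 + (-241 + I)/((2*C))) = 3/(-7 + (-241 + I)*(1/(2*C))) = 3/(-7 + (-241 + I)/(2*C)))
K = 227023104 (K = 33504*6776 = 227023104)
K/L(-95, -50) = 227023104/((-6*(-95)/(241 - 1*(-50) + 14*(-95)))) = 227023104/((-6*(-95)/(241 + 50 - 1330))) = 227023104/((-6*(-95)/(-1039))) = 227023104/((-6*(-95)*(-1/1039))) = 227023104/(-570/1039) = 227023104*(-1039/570) = -39312834176/95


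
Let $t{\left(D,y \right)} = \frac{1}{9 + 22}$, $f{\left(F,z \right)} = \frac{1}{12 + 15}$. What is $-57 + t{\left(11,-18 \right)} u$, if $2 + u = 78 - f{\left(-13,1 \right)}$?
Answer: $- \frac{45658}{837} \approx -54.55$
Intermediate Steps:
$f{\left(F,z \right)} = \frac{1}{27}$
$t{\left(D,y \right)} = \frac{1}{31}$
$u = \frac{2051}{27}$ ($u = -2 + \left(78 - \frac{1}{27}\right) = -2 + \frac{2105}{27} = \frac{2051}{27} \approx 75.963$)
$-57 + t{\left(11,-18 \right)} u = -57 + \frac{1}{31} \cdot \frac{2051}{27} = -57 + \frac{2051}{837} = - \frac{45658}{837}$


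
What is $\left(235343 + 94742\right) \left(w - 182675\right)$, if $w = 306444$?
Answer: $40854290365$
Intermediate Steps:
$\left(235343 + 94742\right) \left(w - 182675\right) = \left(235343 + 94742\right) \left(306444 - 182675\right) = 330085 \cdot 123769 = 40854290365$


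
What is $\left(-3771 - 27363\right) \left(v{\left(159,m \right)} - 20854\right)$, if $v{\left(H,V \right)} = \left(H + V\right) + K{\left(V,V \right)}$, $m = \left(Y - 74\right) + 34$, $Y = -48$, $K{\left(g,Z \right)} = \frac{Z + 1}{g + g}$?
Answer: $\frac{56939742807}{88} \approx 6.4704 \cdot 10^{8}$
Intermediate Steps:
$K{\left(g,Z \right)} = \frac{1 + Z}{2 g}$
$m = -88$ ($m = \left(-48 - 74\right) + 34 = -122 + 34 = -88$)
$v{\left(H,V \right)} = H + V + \frac{1 + V}{2 V}$ ($v{\left(H,V \right)} = \left(H + V\right) + \frac{1 + V}{2 V} = H + V + \frac{1 + V}{2 V}$)
$\left(-3771 - 27363\right) \left(v{\left(159,m \right)} - 20854\right) = \left(-3771 - 27363\right) \left(\left(\frac{1}{2} + 159 - 88 + \frac{1}{2 \left(-88\right)}\right) - 20854\right) = - 31134 \left(\left(\frac{1}{2} + 159 - 88 + \frac{1}{2} \left(- \frac{1}{88}\right)\right) - 20854\right) = - 31134 \left(\left(\frac{1}{2} + 159 - 88 - \frac{1}{176}\right) - 20854\right) = - 31134 \left(\frac{12583}{176} - 20854\right) = \left(-31134\right) \left(- \frac{3657721}{176}\right) = \frac{56939742807}{88}$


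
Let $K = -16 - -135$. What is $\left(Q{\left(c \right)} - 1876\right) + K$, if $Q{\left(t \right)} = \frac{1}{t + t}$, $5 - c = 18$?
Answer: $- \frac{45683}{26} \approx -1757.0$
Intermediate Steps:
$c = -13$ ($c = 5 - 18 = -13$)
$Q{\left(t \right)} = \frac{1}{2 t}$
$K = 119$ ($K = -16 + 135 = 119$)
$\left(Q{\left(c \right)} - 1876\right) + K = \left(\frac{1}{2 \left(-13\right)} - 1876\right) + 119 = \left(\frac{1}{2} \left(- \frac{1}{13}\right) - 1876\right) + 119 = \left(- \frac{1}{26} - 1876\right) + 119 = - \frac{48777}{26} + 119 = - \frac{45683}{26}$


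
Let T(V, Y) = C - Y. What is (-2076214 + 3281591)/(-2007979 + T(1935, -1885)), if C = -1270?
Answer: -1205377/2007364 ≈ -0.60048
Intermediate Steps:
T(V, Y) = -1270 - Y
(-2076214 + 3281591)/(-2007979 + T(1935, -1885)) = (-2076214 + 3281591)/(-2007979 + (-1270 - 1*(-1885))) = 1205377/(-2007979 + (-1270 + 1885)) = 1205377/(-2007979 + 615) = 1205377/(-2007364) = 1205377*(-1/2007364) = -1205377/2007364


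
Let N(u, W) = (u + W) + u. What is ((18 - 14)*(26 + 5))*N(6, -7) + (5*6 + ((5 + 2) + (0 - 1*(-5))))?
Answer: 662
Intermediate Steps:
N(u, W) = W + 2*u (N(u, W) = (W + u) + u = W + 2*u)
((18 - 14)*(26 + 5))*N(6, -7) + (5*6 + ((5 + 2) + (0 - 1*(-5)))) = ((18 - 14)*(26 + 5))*(-7 + 2*6) + (5*6 + ((5 + 2) + (0 - 1*(-5)))) = (4*31)*(-7 + 12) + (30 + (7 + (0 + 5))) = 124*5 + (30 + (7 + 5)) = 620 + (30 + 12) = 620 + 42 = 662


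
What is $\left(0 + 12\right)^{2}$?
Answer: $144$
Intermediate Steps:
$\left(0 + 12\right)^{2} = 12^{2} = 144$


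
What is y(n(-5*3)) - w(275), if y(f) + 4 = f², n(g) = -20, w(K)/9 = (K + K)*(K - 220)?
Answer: -271854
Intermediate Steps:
w(K) = 18*K*(-220 + K) (w(K) = 9*((K + K)*(K - 220)) = 9*((2*K)*(-220 + K)) = 9*(2*K*(-220 + K)) = 18*K*(-220 + K))
y(f) = -4 + f²
y(n(-5*3)) - w(275) = (-4 + (-20)²) - 18*275*(-220 + 275) = (-4 + 400) - 18*275*55 = 396 - 1*272250 = 396 - 272250 = -271854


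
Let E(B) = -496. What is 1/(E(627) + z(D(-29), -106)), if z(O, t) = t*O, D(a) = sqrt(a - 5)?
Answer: I/(2*(-248*I + 53*sqrt(34))) ≈ -0.00078976 + 0.00098414*I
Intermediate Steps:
D(a) = sqrt(-5 + a)
z(O, t) = O*t
1/(E(627) + z(D(-29), -106)) = 1/(-496 + sqrt(-5 - 29)*(-106)) = 1/(-496 + sqrt(-34)*(-106)) = 1/(-496 + (I*sqrt(34))*(-106)) = 1/(-496 - 106*I*sqrt(34))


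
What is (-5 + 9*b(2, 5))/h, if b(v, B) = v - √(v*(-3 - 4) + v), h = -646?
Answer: -13/646 + 9*I*√3/323 ≈ -0.020124 + 0.048261*I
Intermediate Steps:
b(v, B) = v - √6*√(-v) (b(v, B) = v - √(v*(-7) + v) = v - √(-7*v + v) = v - √(-6*v) = v - √6*√(-v))
(-5 + 9*b(2, 5))/h = (-5 + 9*(2 - √6*√(-1*2)))/(-646) = (-5 + 9*(2 - √6*√(-2)))*(-1/646) = (-5 + 9*(2 - √6*I*√2))*(-1/646) = (-5 + 9*(2 - 2*I*√3))*(-1/646) = (-5 + (18 - 18*I*√3))*(-1/646) = (13 - 18*I*√3)*(-1/646) = -13/646 + 9*I*√3/323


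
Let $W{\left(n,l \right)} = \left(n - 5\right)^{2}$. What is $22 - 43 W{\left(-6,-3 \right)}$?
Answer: $-5181$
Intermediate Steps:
$W{\left(n,l \right)} = \left(-5 + n\right)^{2}$
$22 - 43 W{\left(-6,-3 \right)} = 22 - 43 \left(-5 - 6\right)^{2} = 22 - 43 \left(-11\right)^{2} = 22 - 5203 = -5181$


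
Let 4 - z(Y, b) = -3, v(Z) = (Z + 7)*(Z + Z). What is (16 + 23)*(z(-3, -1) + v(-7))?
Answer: 273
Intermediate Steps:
v(Z) = 2*Z*(7 + Z) (v(Z) = (7 + Z)*(2*Z) = 2*Z*(7 + Z))
z(Y, b) = 7 (z(Y, b) = 4 - 1*(-3) = 4 + 3 = 7)
(16 + 23)*(z(-3, -1) + v(-7)) = (16 + 23)*(7 + 2*(-7)*(7 - 7)) = 39*(7 + 2*(-7)*0) = 39*(7 + 0) = 39*7 = 273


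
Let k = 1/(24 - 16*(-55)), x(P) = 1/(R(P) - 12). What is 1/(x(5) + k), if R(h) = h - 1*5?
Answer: -2712/223 ≈ -12.161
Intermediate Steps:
R(h) = -5 + h (R(h) = h - 5 = -5 + h)
x(P) = 1/(-17 + P) (x(P) = 1/((-5 + P) - 12) = 1/(-17 + P))
k = 1/904 (k = 1/(24 + 880) = 1/904 ≈ 0.0011062)
1/(x(5) + k) = 1/(1/(-17 + 5) + 1/904) = 1/(1/(-12) + 1/904) = 1/(-1/12 + 1/904) = 1/(-223/2712) = -2712/223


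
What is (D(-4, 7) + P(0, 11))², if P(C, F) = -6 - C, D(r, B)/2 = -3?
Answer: 144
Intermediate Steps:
D(r, B) = -6 (D(r, B) = 2*(-3) = -6)
(D(-4, 7) + P(0, 11))² = (-6 + (-6 - 1*0))² = (-6 + (-6 + 0))² = (-6 - 6)² = (-12)² = 144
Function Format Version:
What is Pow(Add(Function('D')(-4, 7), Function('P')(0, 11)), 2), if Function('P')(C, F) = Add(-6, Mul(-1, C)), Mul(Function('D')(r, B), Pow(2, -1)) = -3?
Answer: 144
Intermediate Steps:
Function('D')(r, B) = -6 (Function('D')(r, B) = Mul(2, -3) = -6)
Pow(Add(Function('D')(-4, 7), Function('P')(0, 11)), 2) = Pow(Add(-6, Add(-6, Mul(-1, 0))), 2) = Pow(Add(-6, Add(-6, 0)), 2) = Pow(Add(-6, -6), 2) = Pow(-12, 2) = 144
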